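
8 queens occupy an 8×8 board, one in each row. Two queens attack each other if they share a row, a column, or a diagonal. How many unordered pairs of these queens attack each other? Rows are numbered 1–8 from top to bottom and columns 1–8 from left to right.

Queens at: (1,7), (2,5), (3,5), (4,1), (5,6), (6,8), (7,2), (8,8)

4

Same column: (2,5)–(3,5) (column 5); (6,8)–(8,8) (column 8).
Same diagonal: (1,7)–(3,5) (|1−3| = |7−5| = 2); (3,5)–(6,8) (|3−6| = |5−8| = 3).
Total attacking pairs: 4.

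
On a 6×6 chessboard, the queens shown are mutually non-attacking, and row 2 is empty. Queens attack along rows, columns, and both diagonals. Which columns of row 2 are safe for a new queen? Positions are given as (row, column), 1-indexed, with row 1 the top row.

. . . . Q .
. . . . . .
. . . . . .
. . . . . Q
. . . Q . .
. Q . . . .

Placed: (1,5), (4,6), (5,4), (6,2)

columns 3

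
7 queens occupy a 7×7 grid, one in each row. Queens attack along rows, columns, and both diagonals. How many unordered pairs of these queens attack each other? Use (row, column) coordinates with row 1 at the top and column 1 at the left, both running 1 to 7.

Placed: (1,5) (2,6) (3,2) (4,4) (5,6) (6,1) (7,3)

Same column: (2,6)–(5,6) (column 6).
Same diagonal: (1,5)–(2,6) (|1−2| = |5−6| = 1); (2,6)–(4,4) (|2−4| = |6−4| = 2).
Total attacking pairs: 3.

3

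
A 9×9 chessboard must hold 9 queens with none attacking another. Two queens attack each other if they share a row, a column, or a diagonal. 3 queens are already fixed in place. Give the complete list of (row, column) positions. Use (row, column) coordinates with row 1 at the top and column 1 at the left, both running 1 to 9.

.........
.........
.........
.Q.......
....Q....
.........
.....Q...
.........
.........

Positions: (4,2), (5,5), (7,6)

Row 1: attacked by (4,2)→{2,5}; (5,5)→{1,5,9}; (7,6)→{6}. Safe: 3, 4, 7, 8. Place at column 7.
Row 2: attacked by (1,7)→{6,7,8}; (4,2)→{2,4}; (5,5)→{2,5,8}; (7,6)→{1,6}. Safe: 3, 9. Place at column 9.
Row 3: attacked by (1,7)→{5,7,9}; (2,9)→{8,9}; (4,2)→{1,2,3}; (5,5)→{3,5,7}; (7,6)→{2,6}. Safe: 4. Place at column 4.
Row 6: attacked by (1,7)→{2,7}; (2,9)→{5,9}; (3,4)→{1,4,7}; (4,2)→{2,4}; (5,5)→{4,5,6}; (7,6)→{5,6,7}. Safe: 3, 8. Place at column 8.
Row 8: attacked by (1,7)→{7}; (2,9)→{3,9}; (3,4)→{4,9}; (4,2)→{2,6}; (5,5)→{2,5,8}; (6,8)→{6,8}; (7,6)→{5,6,7}. Safe: 1. Place at column 1.
Row 9: attacked by (1,7)→{7}; (2,9)→{2,9}; (3,4)→{4}; (4,2)→{2,7}; (5,5)→{1,5,9}; (6,8)→{5,8}; (7,6)→{4,6,8}; (8,1)→{1,2}. Safe: 3. Place at column 3.
Columns [7, 9, 4, 2, 5, 8, 6, 1, 3], r−c [-6, -7, -1, 2, 0, -2, 1, 7, 6], r+c [8, 11, 7, 6, 10, 14, 13, 9, 12] are all distinct, so no two queens attack.

(1,7) (2,9) (3,4) (4,2) (5,5) (6,8) (7,6) (8,1) (9,3)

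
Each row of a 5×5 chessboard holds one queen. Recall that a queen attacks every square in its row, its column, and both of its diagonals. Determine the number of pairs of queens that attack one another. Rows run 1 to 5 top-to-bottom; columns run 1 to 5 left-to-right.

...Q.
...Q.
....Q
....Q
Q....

4

Same column: (1,4)–(2,4) (column 4); (3,5)–(4,5) (column 5).
Same diagonal: (2,4)–(3,5) (|2−3| = |4−5| = 1); (2,4)–(5,1) (|2−5| = |4−1| = 3).
Total attacking pairs: 4.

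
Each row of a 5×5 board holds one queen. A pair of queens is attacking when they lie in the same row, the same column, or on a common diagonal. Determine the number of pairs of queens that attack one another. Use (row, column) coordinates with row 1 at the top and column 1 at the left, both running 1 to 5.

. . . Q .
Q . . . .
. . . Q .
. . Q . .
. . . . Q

3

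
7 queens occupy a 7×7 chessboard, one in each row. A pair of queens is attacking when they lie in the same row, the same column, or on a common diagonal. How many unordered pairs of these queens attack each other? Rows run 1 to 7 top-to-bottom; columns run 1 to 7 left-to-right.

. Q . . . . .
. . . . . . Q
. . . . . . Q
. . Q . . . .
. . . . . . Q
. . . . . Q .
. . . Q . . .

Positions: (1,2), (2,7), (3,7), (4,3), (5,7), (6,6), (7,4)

4

Same column: (2,7)–(3,7) (column 7); (2,7)–(5,7) (column 7); (3,7)–(5,7) (column 7).
Same diagonal: (5,7)–(6,6) (|5−6| = |7−6| = 1).
Total attacking pairs: 4.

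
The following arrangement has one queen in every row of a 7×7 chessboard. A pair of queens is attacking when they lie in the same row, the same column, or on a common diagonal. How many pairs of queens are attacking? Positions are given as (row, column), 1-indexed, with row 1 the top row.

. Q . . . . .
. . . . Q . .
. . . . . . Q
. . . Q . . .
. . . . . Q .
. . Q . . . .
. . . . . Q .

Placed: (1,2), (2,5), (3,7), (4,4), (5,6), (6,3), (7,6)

2

Same column: (5,6)–(7,6) (column 6).
Same diagonal: (1,2)–(5,6) (|1−5| = |2−6| = 4).
Total attacking pairs: 2.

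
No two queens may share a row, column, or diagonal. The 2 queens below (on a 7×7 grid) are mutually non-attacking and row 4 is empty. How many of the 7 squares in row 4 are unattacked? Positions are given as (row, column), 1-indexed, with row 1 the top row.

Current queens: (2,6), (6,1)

3

(2,6) attacks row 4 at column 6 and diagonals 4.
(6,1) attacks row 4 at column 1 and diagonals 3.
Attacked columns: {1, 3, 4, 6}. Safe: {2, 5, 7}.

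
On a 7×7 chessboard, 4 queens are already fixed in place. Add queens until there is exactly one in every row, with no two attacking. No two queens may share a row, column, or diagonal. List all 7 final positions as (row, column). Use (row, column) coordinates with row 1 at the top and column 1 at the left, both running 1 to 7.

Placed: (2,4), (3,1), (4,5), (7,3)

(1,7) (2,4) (3,1) (4,5) (5,2) (6,6) (7,3)

Row 1: attacked by (2,4)→{3,4,5}; (3,1)→{1,3}; (4,5)→{2,5}; (7,3)→{3}. Safe: 6, 7. Place at column 7.
Row 5: attacked by (1,7)→{3,7}; (2,4)→{1,4,7}; (3,1)→{1,3}; (4,5)→{4,5,6}; (7,3)→{1,3,5}. Safe: 2. Place at column 2.
Row 6: attacked by (1,7)→{2,7}; (2,4)→{4}; (3,1)→{1,4}; (4,5)→{3,5,7}; (5,2)→{1,2,3}; (7,3)→{2,3,4}. Safe: 6. Place at column 6.
Columns [7, 4, 1, 5, 2, 6, 3], r−c [-6, -2, 2, -1, 3, 0, 4], r+c [8, 6, 4, 9, 7, 12, 10] are all distinct, so no two queens attack.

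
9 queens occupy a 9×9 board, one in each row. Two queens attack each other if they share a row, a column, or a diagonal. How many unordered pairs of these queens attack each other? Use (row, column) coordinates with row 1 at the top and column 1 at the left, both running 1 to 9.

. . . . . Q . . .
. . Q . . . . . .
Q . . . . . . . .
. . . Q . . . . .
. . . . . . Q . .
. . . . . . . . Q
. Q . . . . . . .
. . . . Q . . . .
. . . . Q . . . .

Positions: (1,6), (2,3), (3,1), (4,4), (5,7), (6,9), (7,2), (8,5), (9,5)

1

Same column: (8,5)–(9,5) (column 5).
Total attacking pairs: 1.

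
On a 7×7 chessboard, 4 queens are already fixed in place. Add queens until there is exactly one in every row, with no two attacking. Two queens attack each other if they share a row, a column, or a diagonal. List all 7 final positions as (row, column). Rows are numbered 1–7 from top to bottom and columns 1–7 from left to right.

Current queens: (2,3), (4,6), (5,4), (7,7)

Row 1: attacked by (2,3)→{2,3,4}; (4,6)→{3,6}; (5,4)→{4}; (7,7)→{1,7}. Safe: 5. Place at column 5.
Row 3: attacked by (1,5)→{3,5,7}; (2,3)→{2,3,4}; (4,6)→{5,6,7}; (5,4)→{2,4,6}; (7,7)→{3,7}. Safe: 1. Place at column 1.
Row 6: attacked by (1,5)→{5}; (2,3)→{3,7}; (3,1)→{1,4}; (4,6)→{4,6}; (5,4)→{3,4,5}; (7,7)→{6,7}. Safe: 2. Place at column 2.
Columns [5, 3, 1, 6, 4, 2, 7], r−c [-4, -1, 2, -2, 1, 4, 0], r+c [6, 5, 4, 10, 9, 8, 14] are all distinct, so no two queens attack.

(1,5) (2,3) (3,1) (4,6) (5,4) (6,2) (7,7)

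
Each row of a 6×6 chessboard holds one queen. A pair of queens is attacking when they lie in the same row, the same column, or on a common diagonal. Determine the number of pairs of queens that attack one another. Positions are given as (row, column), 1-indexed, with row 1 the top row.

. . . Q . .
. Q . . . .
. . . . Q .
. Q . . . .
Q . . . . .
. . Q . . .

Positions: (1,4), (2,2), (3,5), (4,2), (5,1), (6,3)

2

Same column: (2,2)–(4,2) (column 2).
Same diagonal: (4,2)–(5,1) (|4−5| = |2−1| = 1).
Total attacking pairs: 2.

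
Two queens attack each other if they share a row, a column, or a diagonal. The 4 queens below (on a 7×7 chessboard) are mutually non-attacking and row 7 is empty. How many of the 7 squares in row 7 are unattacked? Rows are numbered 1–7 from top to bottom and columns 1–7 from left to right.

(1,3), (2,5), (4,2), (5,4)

2

(1,3) attacks row 7 at column 3.
(2,5) attacks row 7 at column 5.
(4,2) attacks row 7 at column 2 and diagonals 5.
(5,4) attacks row 7 at column 4 and diagonals 2, 6.
Attacked columns: {2, 3, 4, 5, 6}. Safe: {1, 7}.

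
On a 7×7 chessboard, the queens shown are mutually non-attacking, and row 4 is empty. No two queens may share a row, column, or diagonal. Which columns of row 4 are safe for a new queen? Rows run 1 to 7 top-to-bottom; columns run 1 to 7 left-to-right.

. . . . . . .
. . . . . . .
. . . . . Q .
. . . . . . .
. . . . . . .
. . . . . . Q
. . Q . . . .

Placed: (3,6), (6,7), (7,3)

(3,6) attacks row 4 at column 6 and diagonals 5, 7.
(6,7) attacks row 4 at column 7 and diagonals 5.
(7,3) attacks row 4 at column 3 and diagonals 6.
Attacked columns: {3, 5, 6, 7}. Safe: {1, 2, 4}.

columns 1, 2, 4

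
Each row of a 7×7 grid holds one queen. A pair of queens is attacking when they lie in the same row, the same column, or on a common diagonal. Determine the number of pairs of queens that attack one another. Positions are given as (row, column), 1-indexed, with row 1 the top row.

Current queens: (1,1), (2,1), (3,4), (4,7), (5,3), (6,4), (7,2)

3

Same column: (1,1)–(2,1) (column 1); (3,4)–(6,4) (column 4).
Same diagonal: (5,3)–(6,4) (|5−6| = |3−4| = 1).
Total attacking pairs: 3.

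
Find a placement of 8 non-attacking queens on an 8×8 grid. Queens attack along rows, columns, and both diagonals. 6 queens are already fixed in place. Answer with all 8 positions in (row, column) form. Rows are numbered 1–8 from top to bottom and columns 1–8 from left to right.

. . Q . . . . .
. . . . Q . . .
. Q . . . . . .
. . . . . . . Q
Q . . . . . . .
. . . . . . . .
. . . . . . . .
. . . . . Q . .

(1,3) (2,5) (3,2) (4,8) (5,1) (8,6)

(1,3) (2,5) (3,2) (4,8) (5,1) (6,7) (7,4) (8,6)

Row 6: attacked by (1,3)→{3,8}; (2,5)→{1,5}; (3,2)→{2,5}; (4,8)→{6,8}; (5,1)→{1,2}; (8,6)→{4,6,8}. Safe: 7. Place at column 7.
Row 7: attacked by (1,3)→{3}; (2,5)→{5}; (3,2)→{2,6}; (4,8)→{5,8}; (5,1)→{1,3}; (6,7)→{6,7,8}; (8,6)→{5,6,7}. Safe: 4. Place at column 4.
Columns [3, 5, 2, 8, 1, 7, 4, 6], r−c [-2, -3, 1, -4, 4, -1, 3, 2], r+c [4, 7, 5, 12, 6, 13, 11, 14] are all distinct, so no two queens attack.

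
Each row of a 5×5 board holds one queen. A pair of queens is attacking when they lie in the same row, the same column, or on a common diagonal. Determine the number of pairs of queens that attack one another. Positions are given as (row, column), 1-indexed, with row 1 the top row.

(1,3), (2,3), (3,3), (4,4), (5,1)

Same column: (1,3)–(2,3) (column 3); (1,3)–(3,3) (column 3); (2,3)–(3,3) (column 3).
Same diagonal: (3,3)–(4,4) (|3−4| = |3−4| = 1); (3,3)–(5,1) (|3−5| = |3−1| = 2).
Total attacking pairs: 5.

5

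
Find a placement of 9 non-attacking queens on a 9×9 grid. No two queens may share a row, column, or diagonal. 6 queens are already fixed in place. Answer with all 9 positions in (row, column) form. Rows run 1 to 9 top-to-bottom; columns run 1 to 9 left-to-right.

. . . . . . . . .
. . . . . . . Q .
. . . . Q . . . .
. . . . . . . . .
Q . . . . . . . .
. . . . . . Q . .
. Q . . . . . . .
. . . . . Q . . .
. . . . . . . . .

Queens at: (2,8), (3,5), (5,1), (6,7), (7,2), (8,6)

Row 1: attacked by (2,8)→{7,8,9}; (3,5)→{3,5,7}; (5,1)→{1,5}; (6,7)→{2,7}; (7,2)→{2,8}; (8,6)→{6}. Safe: 4. Place at column 4.
Row 4: attacked by (1,4)→{1,4,7}; (2,8)→{6,8}; (3,5)→{4,5,6}; (5,1)→{1,2}; (6,7)→{5,7,9}; (7,2)→{2,5}; (8,6)→{2,6}. Safe: 3. Place at column 3.
Row 9: attacked by (1,4)→{4}; (2,8)→{1,8}; (3,5)→{5}; (4,3)→{3,8}; (5,1)→{1,5}; (6,7)→{4,7}; (7,2)→{2,4}; (8,6)→{5,6,7}. Safe: 9. Place at column 9.
Columns [4, 8, 5, 3, 1, 7, 2, 6, 9], r−c [-3, -6, -2, 1, 4, -1, 5, 2, 0], r+c [5, 10, 8, 7, 6, 13, 9, 14, 18] are all distinct, so no two queens attack.

(1,4) (2,8) (3,5) (4,3) (5,1) (6,7) (7,2) (8,6) (9,9)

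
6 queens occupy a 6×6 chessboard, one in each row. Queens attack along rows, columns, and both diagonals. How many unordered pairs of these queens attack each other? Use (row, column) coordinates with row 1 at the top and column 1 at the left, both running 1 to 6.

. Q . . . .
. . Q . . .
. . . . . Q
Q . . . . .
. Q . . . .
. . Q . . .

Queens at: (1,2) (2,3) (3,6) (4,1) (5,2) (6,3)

8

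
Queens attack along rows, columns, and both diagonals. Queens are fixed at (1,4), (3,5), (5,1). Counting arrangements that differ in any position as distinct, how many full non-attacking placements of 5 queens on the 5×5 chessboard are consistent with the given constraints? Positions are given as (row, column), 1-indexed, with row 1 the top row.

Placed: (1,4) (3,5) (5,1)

1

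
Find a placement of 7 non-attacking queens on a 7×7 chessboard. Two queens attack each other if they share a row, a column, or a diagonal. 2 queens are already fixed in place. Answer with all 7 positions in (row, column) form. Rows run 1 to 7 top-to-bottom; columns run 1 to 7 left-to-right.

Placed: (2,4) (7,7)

Row 1: attacked by (2,4)→{3,4,5}; (7,7)→{1,7}. Safe: 2, 6. Place at column 2.
Row 3: attacked by (1,2)→{2,4}; (2,4)→{3,4,5}; (7,7)→{3,7}. Safe: 1, 6. Place at column 6.
Row 4: attacked by (1,2)→{2,5}; (2,4)→{2,4,6}; (3,6)→{5,6,7}; (7,7)→{4,7}. Safe: 1, 3. Place at column 1.
Row 5: attacked by (1,2)→{2,6}; (2,4)→{1,4,7}; (3,6)→{4,6}; (4,1)→{1,2}; (7,7)→{5,7}. Safe: 3. Place at column 3.
Row 6: attacked by (1,2)→{2,7}; (2,4)→{4}; (3,6)→{3,6}; (4,1)→{1,3}; (5,3)→{2,3,4}; (7,7)→{6,7}. Safe: 5. Place at column 5.
Columns [2, 4, 6, 1, 3, 5, 7], r−c [-1, -2, -3, 3, 2, 1, 0], r+c [3, 6, 9, 5, 8, 11, 14] are all distinct, so no two queens attack.

(1,2) (2,4) (3,6) (4,1) (5,3) (6,5) (7,7)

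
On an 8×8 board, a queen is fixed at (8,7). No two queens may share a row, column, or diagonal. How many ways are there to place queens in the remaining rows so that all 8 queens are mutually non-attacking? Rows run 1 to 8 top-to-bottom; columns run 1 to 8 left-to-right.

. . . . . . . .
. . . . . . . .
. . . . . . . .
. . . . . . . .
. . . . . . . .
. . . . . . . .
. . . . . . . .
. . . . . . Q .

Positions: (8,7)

8

Branch on row 1: col 1 → 0; col 2 → 0; col 3 → 0; col 4 → 3; col 5 → 3; col 6 → 2; col 8 → 0.
Sum: 0 + 0 + 0 + 3 + 3 + 2 + 0 = 8.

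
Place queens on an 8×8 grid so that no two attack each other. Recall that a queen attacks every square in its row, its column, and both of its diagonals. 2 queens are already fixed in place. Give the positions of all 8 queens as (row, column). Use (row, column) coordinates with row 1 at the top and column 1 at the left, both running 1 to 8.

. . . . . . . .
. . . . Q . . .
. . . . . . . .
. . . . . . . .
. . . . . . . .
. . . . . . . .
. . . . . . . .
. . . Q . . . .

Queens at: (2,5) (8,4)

Row 1: attacked by (2,5)→{4,5,6}; (8,4)→{4}. Safe: 1, 2, 3, 7, 8. Place at column 1.
Row 3: attacked by (1,1)→{1,3}; (2,5)→{4,5,6}; (8,4)→{4}. Safe: 2, 7, 8. Place at column 8.
Row 4: attacked by (1,1)→{1,4}; (2,5)→{3,5,7}; (3,8)→{7,8}; (8,4)→{4,8}. Safe: 2, 6. Place at column 6.
Row 5: attacked by (1,1)→{1,5}; (2,5)→{2,5,8}; (3,8)→{6,8}; (4,6)→{5,6,7}; (8,4)→{1,4,7}. Safe: 3. Place at column 3.
Row 6: attacked by (1,1)→{1,6}; (2,5)→{1,5}; (3,8)→{5,8}; (4,6)→{4,6,8}; (5,3)→{2,3,4}; (8,4)→{2,4,6}. Safe: 7. Place at column 7.
Row 7: attacked by (1,1)→{1,7}; (2,5)→{5}; (3,8)→{4,8}; (4,6)→{3,6}; (5,3)→{1,3,5}; (6,7)→{6,7,8}; (8,4)→{3,4,5}. Safe: 2. Place at column 2.
Columns [1, 5, 8, 6, 3, 7, 2, 4], r−c [0, -3, -5, -2, 2, -1, 5, 4], r+c [2, 7, 11, 10, 8, 13, 9, 12] are all distinct, so no two queens attack.

(1,1) (2,5) (3,8) (4,6) (5,3) (6,7) (7,2) (8,4)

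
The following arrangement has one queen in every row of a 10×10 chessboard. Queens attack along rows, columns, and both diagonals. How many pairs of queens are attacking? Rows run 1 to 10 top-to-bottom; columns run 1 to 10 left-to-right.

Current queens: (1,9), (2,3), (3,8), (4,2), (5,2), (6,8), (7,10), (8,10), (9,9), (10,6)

6

Same column: (1,9)–(9,9) (column 9); (3,8)–(6,8) (column 8); (4,2)–(5,2) (column 2); (7,10)–(8,10) (column 10).
Same diagonal: (6,8)–(8,10) (|6−8| = |8−10| = 2); (8,10)–(9,9) (|8−9| = |10−9| = 1).
Total attacking pairs: 6.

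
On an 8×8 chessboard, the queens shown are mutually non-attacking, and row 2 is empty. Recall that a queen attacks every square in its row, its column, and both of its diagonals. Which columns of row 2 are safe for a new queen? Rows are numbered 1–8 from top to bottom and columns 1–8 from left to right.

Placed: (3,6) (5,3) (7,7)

columns 1, 4, 8

(3,6) attacks row 2 at column 6 and diagonals 5, 7.
(5,3) attacks row 2 at column 3 and diagonals 6.
(7,7) attacks row 2 at column 7 and diagonals 2.
Attacked columns: {2, 3, 5, 6, 7}. Safe: {1, 4, 8}.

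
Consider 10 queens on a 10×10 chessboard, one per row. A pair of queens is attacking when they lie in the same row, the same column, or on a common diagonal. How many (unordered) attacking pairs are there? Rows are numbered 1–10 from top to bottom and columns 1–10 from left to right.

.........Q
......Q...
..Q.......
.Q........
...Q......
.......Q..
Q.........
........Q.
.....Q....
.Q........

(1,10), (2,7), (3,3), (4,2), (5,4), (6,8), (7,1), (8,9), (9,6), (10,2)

3

Same column: (4,2)–(10,2) (column 2).
Same diagonal: (2,7)–(5,4) (|2−5| = |7−4| = 3); (3,3)–(4,2) (|3−4| = |3−2| = 1).
Total attacking pairs: 3.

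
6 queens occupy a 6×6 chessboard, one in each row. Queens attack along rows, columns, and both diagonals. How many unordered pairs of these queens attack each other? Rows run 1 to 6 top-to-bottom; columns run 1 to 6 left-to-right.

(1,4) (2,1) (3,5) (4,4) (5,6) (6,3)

Same column: (1,4)–(4,4) (column 4).
Same diagonal: (3,5)–(4,4) (|3−4| = |5−4| = 1).
Total attacking pairs: 2.

2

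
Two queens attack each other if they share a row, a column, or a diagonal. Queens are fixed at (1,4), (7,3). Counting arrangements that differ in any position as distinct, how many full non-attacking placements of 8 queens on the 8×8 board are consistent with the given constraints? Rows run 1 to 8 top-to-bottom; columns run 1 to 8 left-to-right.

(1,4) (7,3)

6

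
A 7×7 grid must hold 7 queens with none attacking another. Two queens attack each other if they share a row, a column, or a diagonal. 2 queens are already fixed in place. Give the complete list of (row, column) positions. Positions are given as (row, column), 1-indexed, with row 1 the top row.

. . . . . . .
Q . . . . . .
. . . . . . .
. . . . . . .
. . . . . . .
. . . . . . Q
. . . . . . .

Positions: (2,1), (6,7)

(1,4) (2,1) (3,3) (4,6) (5,2) (6,7) (7,5)

Row 1: attacked by (2,1)→{1,2}; (6,7)→{2,7}. Safe: 3, 4, 5, 6. Place at column 4.
Row 3: attacked by (1,4)→{2,4,6}; (2,1)→{1,2}; (6,7)→{4,7}. Safe: 3, 5. Place at column 3.
Row 4: attacked by (1,4)→{1,4,7}; (2,1)→{1,3}; (3,3)→{2,3,4}; (6,7)→{5,7}. Safe: 6. Place at column 6.
Row 5: attacked by (1,4)→{4}; (2,1)→{1,4}; (3,3)→{1,3,5}; (4,6)→{5,6,7}; (6,7)→{6,7}. Safe: 2. Place at column 2.
Row 7: attacked by (1,4)→{4}; (2,1)→{1,6}; (3,3)→{3,7}; (4,6)→{3,6}; (5,2)→{2,4}; (6,7)→{6,7}. Safe: 5. Place at column 5.
Columns [4, 1, 3, 6, 2, 7, 5], r−c [-3, 1, 0, -2, 3, -1, 2], r+c [5, 3, 6, 10, 7, 13, 12] are all distinct, so no two queens attack.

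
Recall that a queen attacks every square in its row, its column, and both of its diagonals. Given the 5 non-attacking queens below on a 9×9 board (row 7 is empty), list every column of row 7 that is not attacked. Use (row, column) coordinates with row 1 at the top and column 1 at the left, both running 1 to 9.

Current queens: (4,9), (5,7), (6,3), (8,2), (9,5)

columns 8

(4,9) attacks row 7 at column 9 and diagonals 6.
(5,7) attacks row 7 at column 7 and diagonals 5, 9.
(6,3) attacks row 7 at column 3 and diagonals 2, 4.
(8,2) attacks row 7 at column 2 and diagonals 1, 3.
(9,5) attacks row 7 at column 5 and diagonals 3, 7.
Attacked columns: {1, 2, 3, 4, 5, 6, 7, 9}. Safe: {8}.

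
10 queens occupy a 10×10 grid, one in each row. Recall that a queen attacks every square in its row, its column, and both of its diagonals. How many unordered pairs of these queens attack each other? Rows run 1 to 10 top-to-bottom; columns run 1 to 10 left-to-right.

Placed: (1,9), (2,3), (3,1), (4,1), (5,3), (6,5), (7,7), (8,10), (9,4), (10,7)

6

Same column: (2,3)–(5,3) (column 3); (3,1)–(4,1) (column 1); (7,7)–(10,7) (column 7).
Same diagonal: (2,3)–(4,1) (|2−4| = |3−1| = 2); (3,1)–(5,3) (|3−5| = |1−3| = 2); (4,1)–(10,7) (|4−10| = |1−7| = 6).
Total attacking pairs: 6.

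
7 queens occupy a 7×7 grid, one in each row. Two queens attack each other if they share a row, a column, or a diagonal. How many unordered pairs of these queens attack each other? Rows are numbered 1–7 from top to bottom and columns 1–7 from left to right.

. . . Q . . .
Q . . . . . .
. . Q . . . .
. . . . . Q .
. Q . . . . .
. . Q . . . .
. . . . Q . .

2

Same column: (3,3)–(6,3) (column 3).
Same diagonal: (5,2)–(6,3) (|5−6| = |2−3| = 1).
Total attacking pairs: 2.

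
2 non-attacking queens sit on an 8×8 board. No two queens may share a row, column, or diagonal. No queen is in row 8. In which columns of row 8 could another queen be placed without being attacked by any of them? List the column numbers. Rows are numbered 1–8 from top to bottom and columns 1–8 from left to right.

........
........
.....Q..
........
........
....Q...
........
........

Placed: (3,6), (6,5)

columns 2, 4, 8

(3,6) attacks row 8 at column 6 and diagonals 1.
(6,5) attacks row 8 at column 5 and diagonals 3, 7.
Attacked columns: {1, 3, 5, 6, 7}. Safe: {2, 4, 8}.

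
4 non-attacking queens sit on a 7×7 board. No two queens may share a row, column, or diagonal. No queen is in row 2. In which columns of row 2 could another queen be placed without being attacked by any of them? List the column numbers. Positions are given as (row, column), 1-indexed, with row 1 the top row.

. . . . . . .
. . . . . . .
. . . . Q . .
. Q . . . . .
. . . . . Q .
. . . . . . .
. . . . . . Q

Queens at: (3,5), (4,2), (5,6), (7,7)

(3,5) attacks row 2 at column 5 and diagonals 4, 6.
(4,2) attacks row 2 at column 2 and diagonals 4.
(5,6) attacks row 2 at column 6 and diagonals 3.
(7,7) attacks row 2 at column 7 and diagonals 2.
Attacked columns: {2, 3, 4, 5, 6, 7}. Safe: {1}.

columns 1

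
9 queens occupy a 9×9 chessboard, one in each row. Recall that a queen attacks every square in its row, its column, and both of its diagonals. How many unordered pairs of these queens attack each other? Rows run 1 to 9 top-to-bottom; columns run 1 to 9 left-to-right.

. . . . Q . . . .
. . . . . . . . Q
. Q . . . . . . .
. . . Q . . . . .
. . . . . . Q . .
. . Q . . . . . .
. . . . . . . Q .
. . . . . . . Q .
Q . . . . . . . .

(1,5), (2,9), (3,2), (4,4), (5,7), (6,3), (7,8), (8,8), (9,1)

2

Same column: (7,8)–(8,8) (column 8).
Same diagonal: (4,4)–(8,8) (|4−8| = |4−8| = 4).
Total attacking pairs: 2.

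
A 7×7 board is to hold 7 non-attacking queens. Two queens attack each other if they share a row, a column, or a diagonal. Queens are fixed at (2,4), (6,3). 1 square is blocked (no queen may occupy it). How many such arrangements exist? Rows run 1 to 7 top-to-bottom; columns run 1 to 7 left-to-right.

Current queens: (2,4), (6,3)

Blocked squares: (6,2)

Branch on row 1: col 1 → 0; col 2 → 1; col 6 → 1; col 7 → 0.
Sum: 0 + 1 + 1 + 0 = 2.

2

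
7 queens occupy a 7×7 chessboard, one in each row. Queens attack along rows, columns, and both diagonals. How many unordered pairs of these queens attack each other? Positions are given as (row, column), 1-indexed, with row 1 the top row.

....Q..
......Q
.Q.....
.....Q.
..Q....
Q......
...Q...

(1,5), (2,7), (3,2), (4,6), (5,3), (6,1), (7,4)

All columns are distinct and no two queens satisfy |Δrow| = |Δcol|, so no pair attacks.

0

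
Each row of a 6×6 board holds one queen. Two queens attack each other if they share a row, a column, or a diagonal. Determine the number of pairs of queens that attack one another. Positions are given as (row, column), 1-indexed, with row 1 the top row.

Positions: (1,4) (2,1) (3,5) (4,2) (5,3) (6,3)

3

Same column: (5,3)–(6,3) (column 3).
Same diagonal: (3,5)–(5,3) (|3−5| = |5−3| = 2); (4,2)–(5,3) (|4−5| = |2−3| = 1).
Total attacking pairs: 3.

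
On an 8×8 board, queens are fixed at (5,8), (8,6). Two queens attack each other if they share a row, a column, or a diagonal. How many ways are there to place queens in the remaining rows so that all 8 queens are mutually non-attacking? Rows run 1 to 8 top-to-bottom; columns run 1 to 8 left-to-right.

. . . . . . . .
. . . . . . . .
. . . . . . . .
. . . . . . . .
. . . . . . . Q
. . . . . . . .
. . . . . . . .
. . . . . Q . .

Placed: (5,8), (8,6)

4

Branch on row 1: col 1 → 0; col 2 → 0; col 3 → 1; col 5 → 1; col 7 → 2.
Sum: 0 + 0 + 1 + 1 + 2 = 4.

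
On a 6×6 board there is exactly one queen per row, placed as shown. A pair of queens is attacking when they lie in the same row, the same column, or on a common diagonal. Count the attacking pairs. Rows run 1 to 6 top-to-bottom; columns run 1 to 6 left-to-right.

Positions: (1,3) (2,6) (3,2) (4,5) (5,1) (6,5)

2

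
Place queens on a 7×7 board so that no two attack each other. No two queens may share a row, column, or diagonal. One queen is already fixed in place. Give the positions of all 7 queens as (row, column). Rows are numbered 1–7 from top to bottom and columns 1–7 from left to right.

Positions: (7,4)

Row 1: attacked by (7,4)→{4}. Safe: 1, 2, 3, 5, 6, 7. Place at column 1.
Row 2: attacked by (1,1)→{1,2}; (7,4)→{4}. Safe: 3, 5, 6, 7. Place at column 5.
Row 3: attacked by (1,1)→{1,3}; (2,5)→{4,5,6}; (7,4)→{4}. Safe: 2, 7. Place at column 2.
Row 4: attacked by (1,1)→{1,4}; (2,5)→{3,5,7}; (3,2)→{1,2,3}; (7,4)→{1,4,7}. Safe: 6. Place at column 6.
Row 5: attacked by (1,1)→{1,5}; (2,5)→{2,5}; (3,2)→{2,4}; (4,6)→{5,6,7}; (7,4)→{2,4,6}. Safe: 3. Place at column 3.
Row 6: attacked by (1,1)→{1,6}; (2,5)→{1,5}; (3,2)→{2,5}; (4,6)→{4,6}; (5,3)→{2,3,4}; (7,4)→{3,4,5}. Safe: 7. Place at column 7.
Columns [1, 5, 2, 6, 3, 7, 4], r−c [0, -3, 1, -2, 2, -1, 3], r+c [2, 7, 5, 10, 8, 13, 11] are all distinct, so no two queens attack.

(1,1) (2,5) (3,2) (4,6) (5,3) (6,7) (7,4)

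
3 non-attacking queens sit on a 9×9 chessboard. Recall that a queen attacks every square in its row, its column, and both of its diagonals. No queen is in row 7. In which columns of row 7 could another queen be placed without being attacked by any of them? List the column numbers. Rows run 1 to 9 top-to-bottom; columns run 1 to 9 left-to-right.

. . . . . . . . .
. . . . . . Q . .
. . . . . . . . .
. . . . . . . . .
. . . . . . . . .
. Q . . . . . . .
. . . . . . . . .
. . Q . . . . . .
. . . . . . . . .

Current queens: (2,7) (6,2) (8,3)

(2,7) attacks row 7 at column 7 and diagonals 2.
(6,2) attacks row 7 at column 2 and diagonals 1, 3.
(8,3) attacks row 7 at column 3 and diagonals 2, 4.
Attacked columns: {1, 2, 3, 4, 7}. Safe: {5, 6, 8, 9}.

columns 5, 6, 8, 9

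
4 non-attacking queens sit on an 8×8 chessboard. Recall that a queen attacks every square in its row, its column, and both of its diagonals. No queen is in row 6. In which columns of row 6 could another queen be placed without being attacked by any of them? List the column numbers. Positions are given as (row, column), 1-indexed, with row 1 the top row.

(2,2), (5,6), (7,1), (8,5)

(2,2) attacks row 6 at column 2 and diagonals 6.
(5,6) attacks row 6 at column 6 and diagonals 5, 7.
(7,1) attacks row 6 at column 1 and diagonals 2.
(8,5) attacks row 6 at column 5 and diagonals 3, 7.
Attacked columns: {1, 2, 3, 5, 6, 7}. Safe: {4, 8}.

columns 4, 8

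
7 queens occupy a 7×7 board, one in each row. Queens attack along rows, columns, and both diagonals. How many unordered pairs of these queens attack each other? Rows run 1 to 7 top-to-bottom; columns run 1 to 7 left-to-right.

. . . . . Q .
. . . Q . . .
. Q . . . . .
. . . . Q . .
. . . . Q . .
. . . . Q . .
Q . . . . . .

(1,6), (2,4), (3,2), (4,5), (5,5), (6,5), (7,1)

4

Same column: (4,5)–(5,5) (column 5); (4,5)–(6,5) (column 5); (5,5)–(6,5) (column 5).
Same diagonal: (3,2)–(6,5) (|3−6| = |2−5| = 3).
Total attacking pairs: 4.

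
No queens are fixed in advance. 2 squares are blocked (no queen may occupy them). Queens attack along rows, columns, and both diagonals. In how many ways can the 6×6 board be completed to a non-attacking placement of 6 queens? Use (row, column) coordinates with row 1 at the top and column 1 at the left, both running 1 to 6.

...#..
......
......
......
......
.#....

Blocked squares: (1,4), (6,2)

2

Branch on row 1: col 1 → 0; col 2 → 1; col 3 → 1; col 5 → 0; col 6 → 0.
Sum: 0 + 1 + 1 + 0 + 0 = 2.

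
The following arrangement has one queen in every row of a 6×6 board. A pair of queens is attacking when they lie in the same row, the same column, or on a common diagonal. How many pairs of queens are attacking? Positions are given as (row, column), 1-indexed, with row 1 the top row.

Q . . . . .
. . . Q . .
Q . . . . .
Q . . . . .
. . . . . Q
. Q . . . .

3

Same column: (1,1)–(3,1) (column 1); (1,1)–(4,1) (column 1); (3,1)–(4,1) (column 1).
Total attacking pairs: 3.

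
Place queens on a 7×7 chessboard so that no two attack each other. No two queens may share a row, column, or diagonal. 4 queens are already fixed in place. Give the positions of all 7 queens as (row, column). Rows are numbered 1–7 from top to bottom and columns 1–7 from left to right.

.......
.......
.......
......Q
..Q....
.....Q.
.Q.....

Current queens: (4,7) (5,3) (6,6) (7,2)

(1,5) (2,1) (3,4) (4,7) (5,3) (6,6) (7,2)

Row 1: attacked by (4,7)→{4,7}; (5,3)→{3,7}; (6,6)→{1,6}; (7,2)→{2}. Safe: 5. Place at column 5.
Row 2: attacked by (1,5)→{4,5,6}; (4,7)→{5,7}; (5,3)→{3,6}; (6,6)→{2,6}; (7,2)→{2,7}. Safe: 1. Place at column 1.
Row 3: attacked by (1,5)→{3,5,7}; (2,1)→{1,2}; (4,7)→{6,7}; (5,3)→{1,3,5}; (6,6)→{3,6}; (7,2)→{2,6}. Safe: 4. Place at column 4.
Columns [5, 1, 4, 7, 3, 6, 2], r−c [-4, 1, -1, -3, 2, 0, 5], r+c [6, 3, 7, 11, 8, 12, 9] are all distinct, so no two queens attack.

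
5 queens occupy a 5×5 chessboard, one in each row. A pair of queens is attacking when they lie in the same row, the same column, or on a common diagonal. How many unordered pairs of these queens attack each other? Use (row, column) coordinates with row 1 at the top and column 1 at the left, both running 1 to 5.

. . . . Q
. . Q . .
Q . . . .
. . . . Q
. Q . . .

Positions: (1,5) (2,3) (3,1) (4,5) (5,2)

2

Same column: (1,5)–(4,5) (column 5).
Same diagonal: (2,3)–(4,5) (|2−4| = |3−5| = 2).
Total attacking pairs: 2.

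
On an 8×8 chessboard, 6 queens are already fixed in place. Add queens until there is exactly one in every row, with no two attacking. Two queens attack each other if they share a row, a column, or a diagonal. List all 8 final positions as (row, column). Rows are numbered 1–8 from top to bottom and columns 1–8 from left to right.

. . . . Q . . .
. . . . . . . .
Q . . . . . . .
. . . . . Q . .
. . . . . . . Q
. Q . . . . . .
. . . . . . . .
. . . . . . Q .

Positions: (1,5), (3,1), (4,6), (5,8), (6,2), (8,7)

Row 2: attacked by (1,5)→{4,5,6}; (3,1)→{1,2}; (4,6)→{4,6,8}; (5,8)→{5,8}; (6,2)→{2,6}; (8,7)→{1,7}. Safe: 3. Place at column 3.
Row 7: attacked by (1,5)→{5}; (2,3)→{3,8}; (3,1)→{1,5}; (4,6)→{3,6}; (5,8)→{6,8}; (6,2)→{1,2,3}; (8,7)→{6,7,8}. Safe: 4. Place at column 4.
Columns [5, 3, 1, 6, 8, 2, 4, 7], r−c [-4, -1, 2, -2, -3, 4, 3, 1], r+c [6, 5, 4, 10, 13, 8, 11, 15] are all distinct, so no two queens attack.

(1,5) (2,3) (3,1) (4,6) (5,8) (6,2) (7,4) (8,7)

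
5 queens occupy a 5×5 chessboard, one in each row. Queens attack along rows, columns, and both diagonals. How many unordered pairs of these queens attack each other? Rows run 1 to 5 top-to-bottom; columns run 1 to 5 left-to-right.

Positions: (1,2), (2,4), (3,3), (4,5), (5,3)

Same column: (3,3)–(5,3) (column 3).
Same diagonal: (1,2)–(4,5) (|1−4| = |2−5| = 3); (2,4)–(3,3) (|2−3| = |4−3| = 1).
Total attacking pairs: 3.

3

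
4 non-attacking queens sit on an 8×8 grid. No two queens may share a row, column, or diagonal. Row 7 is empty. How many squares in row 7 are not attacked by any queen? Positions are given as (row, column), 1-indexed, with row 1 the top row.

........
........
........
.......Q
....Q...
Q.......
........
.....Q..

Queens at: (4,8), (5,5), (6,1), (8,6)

1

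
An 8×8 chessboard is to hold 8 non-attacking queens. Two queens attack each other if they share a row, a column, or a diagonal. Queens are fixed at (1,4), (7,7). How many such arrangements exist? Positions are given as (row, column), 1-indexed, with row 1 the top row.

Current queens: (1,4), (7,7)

Branch on row 2: col 1 → 1; col 6 → 0; col 8 → 1.
Sum: 1 + 0 + 1 = 2.

2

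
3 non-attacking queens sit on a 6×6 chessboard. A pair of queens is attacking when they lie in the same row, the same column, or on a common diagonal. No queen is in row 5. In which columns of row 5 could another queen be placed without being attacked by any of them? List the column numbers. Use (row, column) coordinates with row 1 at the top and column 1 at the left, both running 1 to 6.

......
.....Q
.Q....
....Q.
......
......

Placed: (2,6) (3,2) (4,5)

columns 1

(2,6) attacks row 5 at column 6 and diagonals 3.
(3,2) attacks row 5 at column 2 and diagonals 4.
(4,5) attacks row 5 at column 5 and diagonals 4, 6.
Attacked columns: {2, 3, 4, 5, 6}. Safe: {1}.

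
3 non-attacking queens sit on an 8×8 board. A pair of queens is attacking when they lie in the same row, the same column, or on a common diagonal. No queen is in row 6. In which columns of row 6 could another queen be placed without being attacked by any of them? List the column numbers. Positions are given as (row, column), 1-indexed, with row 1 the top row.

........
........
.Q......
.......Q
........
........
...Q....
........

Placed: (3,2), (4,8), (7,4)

columns 1, 7

(3,2) attacks row 6 at column 2 and diagonals 5.
(4,8) attacks row 6 at column 8 and diagonals 6.
(7,4) attacks row 6 at column 4 and diagonals 3, 5.
Attacked columns: {2, 3, 4, 5, 6, 8}. Safe: {1, 7}.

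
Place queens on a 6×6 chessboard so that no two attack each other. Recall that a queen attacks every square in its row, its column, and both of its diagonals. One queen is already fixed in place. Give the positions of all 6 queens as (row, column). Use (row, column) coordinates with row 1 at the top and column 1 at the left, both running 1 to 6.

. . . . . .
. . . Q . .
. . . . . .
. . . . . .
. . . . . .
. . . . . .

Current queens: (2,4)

Row 1: attacked by (2,4)→{3,4,5}. Safe: 1, 2, 6. Place at column 2.
Row 3: attacked by (1,2)→{2,4}; (2,4)→{3,4,5}. Safe: 1, 6. Place at column 6.
Row 4: attacked by (1,2)→{2,5}; (2,4)→{2,4,6}; (3,6)→{5,6}. Safe: 1, 3. Place at column 1.
Row 5: attacked by (1,2)→{2,6}; (2,4)→{1,4}; (3,6)→{4,6}; (4,1)→{1,2}. Safe: 3, 5. Place at column 3.
Row 6: attacked by (1,2)→{2}; (2,4)→{4}; (3,6)→{3,6}; (4,1)→{1,3}; (5,3)→{2,3,4}. Safe: 5. Place at column 5.
Columns [2, 4, 6, 1, 3, 5], r−c [-1, -2, -3, 3, 2, 1], r+c [3, 6, 9, 5, 8, 11] are all distinct, so no two queens attack.

(1,2) (2,4) (3,6) (4,1) (5,3) (6,5)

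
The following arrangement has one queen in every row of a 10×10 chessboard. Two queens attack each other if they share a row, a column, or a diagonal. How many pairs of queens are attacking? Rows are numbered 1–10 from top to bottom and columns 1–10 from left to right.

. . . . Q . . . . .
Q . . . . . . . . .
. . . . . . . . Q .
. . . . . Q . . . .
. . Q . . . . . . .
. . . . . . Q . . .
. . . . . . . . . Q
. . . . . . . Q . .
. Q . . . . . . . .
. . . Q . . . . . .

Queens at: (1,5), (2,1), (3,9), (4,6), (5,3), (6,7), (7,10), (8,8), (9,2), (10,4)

0

All columns are distinct and no two queens satisfy |Δrow| = |Δcol|, so no pair attacks.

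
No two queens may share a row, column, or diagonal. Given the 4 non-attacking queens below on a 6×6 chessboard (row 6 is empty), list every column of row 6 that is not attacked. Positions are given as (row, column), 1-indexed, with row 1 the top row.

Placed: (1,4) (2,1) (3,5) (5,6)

columns 3

(1,4) attacks row 6 at column 4.
(2,1) attacks row 6 at column 1 and diagonals 5.
(3,5) attacks row 6 at column 5 and diagonals 2.
(5,6) attacks row 6 at column 6 and diagonals 5.
Attacked columns: {1, 2, 4, 5, 6}. Safe: {3}.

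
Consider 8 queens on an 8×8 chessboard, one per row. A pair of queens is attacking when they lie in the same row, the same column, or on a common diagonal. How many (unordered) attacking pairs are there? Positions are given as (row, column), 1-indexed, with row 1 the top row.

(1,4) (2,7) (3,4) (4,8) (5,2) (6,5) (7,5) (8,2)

5

Same column: (1,4)–(3,4) (column 4); (5,2)–(8,2) (column 2); (6,5)–(7,5) (column 5).
Same diagonal: (3,4)–(5,2) (|3−5| = |4−2| = 2); (4,8)–(7,5) (|4−7| = |8−5| = 3).
Total attacking pairs: 5.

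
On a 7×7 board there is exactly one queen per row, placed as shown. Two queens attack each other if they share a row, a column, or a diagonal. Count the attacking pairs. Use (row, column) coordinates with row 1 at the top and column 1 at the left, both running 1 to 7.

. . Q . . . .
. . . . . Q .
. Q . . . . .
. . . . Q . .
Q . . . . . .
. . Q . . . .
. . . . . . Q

2

Same column: (1,3)–(6,3) (column 3).
Same diagonal: (4,5)–(6,3) (|4−6| = |5−3| = 2).
Total attacking pairs: 2.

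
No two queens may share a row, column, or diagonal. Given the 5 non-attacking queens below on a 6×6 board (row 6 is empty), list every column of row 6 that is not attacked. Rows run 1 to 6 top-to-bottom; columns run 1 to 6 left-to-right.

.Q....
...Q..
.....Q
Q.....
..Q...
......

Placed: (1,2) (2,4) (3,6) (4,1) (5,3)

(1,2) attacks row 6 at column 2.
(2,4) attacks row 6 at column 4.
(3,6) attacks row 6 at column 6 and diagonals 3.
(4,1) attacks row 6 at column 1 and diagonals 3.
(5,3) attacks row 6 at column 3 and diagonals 2, 4.
Attacked columns: {1, 2, 3, 4, 6}. Safe: {5}.

columns 5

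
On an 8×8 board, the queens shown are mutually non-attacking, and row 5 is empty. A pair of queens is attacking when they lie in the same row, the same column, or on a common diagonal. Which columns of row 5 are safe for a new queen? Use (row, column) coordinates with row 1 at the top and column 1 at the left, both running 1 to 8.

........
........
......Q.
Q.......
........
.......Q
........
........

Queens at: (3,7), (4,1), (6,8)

(3,7) attacks row 5 at column 7 and diagonals 5.
(4,1) attacks row 5 at column 1 and diagonals 2.
(6,8) attacks row 5 at column 8 and diagonals 7.
Attacked columns: {1, 2, 5, 7, 8}. Safe: {3, 4, 6}.

columns 3, 4, 6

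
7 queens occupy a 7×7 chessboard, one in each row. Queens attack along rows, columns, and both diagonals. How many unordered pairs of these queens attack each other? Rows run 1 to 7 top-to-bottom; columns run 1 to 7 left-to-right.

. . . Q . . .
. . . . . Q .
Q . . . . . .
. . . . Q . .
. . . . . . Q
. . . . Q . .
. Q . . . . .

Same column: (4,5)–(6,5) (column 5).
Same diagonal: (4,5)–(7,2) (|4−7| = |5−2| = 3).
Total attacking pairs: 2.

2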